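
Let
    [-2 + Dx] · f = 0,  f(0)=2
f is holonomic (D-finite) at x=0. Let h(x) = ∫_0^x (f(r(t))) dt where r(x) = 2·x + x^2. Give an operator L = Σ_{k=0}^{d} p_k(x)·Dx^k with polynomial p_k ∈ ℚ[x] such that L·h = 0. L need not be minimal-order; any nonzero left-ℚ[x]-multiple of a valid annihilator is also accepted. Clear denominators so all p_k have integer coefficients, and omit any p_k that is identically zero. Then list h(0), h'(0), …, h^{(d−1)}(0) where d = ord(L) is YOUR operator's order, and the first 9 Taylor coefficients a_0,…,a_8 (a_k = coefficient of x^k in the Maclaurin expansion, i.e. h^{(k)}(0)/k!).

f: a_k = 2, 4, 4, 8/3, 4/3, 8/15, 8/45, 16/315, 4/315, …
Substitute x→r, Dx→(1/r')Dx; clear ⇒ L₀.
h=∫₀ˣh₀: take L = L₀·Dx.
L = (-4 - 4·x)·Dx + Dx^2  (order 2).
h: a_k = 0, 2, 4, 20/3, 28/3, 172/15, 568/45, 3992/315, 740/63, …
ICs: h(0) = 0, h′(0) = 2.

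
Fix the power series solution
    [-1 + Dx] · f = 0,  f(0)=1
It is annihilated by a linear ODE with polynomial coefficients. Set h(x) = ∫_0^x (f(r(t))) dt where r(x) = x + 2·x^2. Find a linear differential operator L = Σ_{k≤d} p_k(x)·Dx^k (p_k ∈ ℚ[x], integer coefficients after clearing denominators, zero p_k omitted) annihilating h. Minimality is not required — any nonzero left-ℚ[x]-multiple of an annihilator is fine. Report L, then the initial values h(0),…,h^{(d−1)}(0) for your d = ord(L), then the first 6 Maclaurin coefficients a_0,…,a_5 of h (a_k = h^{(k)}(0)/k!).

L = (-1 - 4·x)·Dx + Dx^2  (order 2).
h: a_k = 0, 1, 1/2, 5/6, 13/24, 73/120, …
ICs: h(0) = 0, h′(0) = 1.

f: a_k = 1, 1, 1/2, 1/6, 1/24, 1/120, …
Change of var in L_f (x↦r) gives L₀.
∫: right-multiply L₀ by Dx.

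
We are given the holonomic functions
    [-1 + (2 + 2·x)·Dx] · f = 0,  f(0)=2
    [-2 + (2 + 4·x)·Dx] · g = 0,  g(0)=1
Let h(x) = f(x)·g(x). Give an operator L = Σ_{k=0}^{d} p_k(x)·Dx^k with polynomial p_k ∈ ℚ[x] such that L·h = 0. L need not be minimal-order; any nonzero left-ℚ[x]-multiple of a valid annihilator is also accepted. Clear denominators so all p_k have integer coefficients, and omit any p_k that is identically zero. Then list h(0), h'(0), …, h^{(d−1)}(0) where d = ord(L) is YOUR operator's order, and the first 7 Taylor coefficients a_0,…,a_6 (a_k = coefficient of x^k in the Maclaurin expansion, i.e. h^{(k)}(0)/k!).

f: a_k = 2, 1, -1/4, 1/8, -5/64, 7/128, -21/512, …
g: a_k = 1, 1, -1/2, 1/2, -5/8, 7/8, -21/16, …
Sym-product of L_f,L_g gives L₀ (≤ ord 1).
L = (-3 - 4·x) + (2 + 6·x + 4·x^2)·Dx  (order 1).
h: a_k = 2, 3, -1/4, 3/8, -37/64, 117/128, -757/512, …
ICs: h(0) = 2.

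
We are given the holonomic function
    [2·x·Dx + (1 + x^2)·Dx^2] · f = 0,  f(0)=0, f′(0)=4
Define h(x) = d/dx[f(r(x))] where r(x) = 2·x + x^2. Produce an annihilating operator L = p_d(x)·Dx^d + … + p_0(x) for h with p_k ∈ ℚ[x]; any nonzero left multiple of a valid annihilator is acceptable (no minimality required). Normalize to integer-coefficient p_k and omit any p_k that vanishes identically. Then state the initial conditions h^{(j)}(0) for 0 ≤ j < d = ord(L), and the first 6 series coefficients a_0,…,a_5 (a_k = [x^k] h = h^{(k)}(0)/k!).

L = (-1 + 8·x + 16·x^2 + 12·x^3 + 3·x^4) + (1 + x + 4·x^2 + 8·x^3 + 5·x^4 + x^5)·Dx  (order 1).
h: a_k = 8, 8, -32, -64, 88, 376, …
ICs: h(0) = 8.

f: a_k = 0, 4, 0, -4/3, 0, 4/5, …
Substitute x→r, Dx→(1/r')Dx; clear ⇒ L₀.
Differentiate: ansatz ord ≤ ord L₀ ⇒ L.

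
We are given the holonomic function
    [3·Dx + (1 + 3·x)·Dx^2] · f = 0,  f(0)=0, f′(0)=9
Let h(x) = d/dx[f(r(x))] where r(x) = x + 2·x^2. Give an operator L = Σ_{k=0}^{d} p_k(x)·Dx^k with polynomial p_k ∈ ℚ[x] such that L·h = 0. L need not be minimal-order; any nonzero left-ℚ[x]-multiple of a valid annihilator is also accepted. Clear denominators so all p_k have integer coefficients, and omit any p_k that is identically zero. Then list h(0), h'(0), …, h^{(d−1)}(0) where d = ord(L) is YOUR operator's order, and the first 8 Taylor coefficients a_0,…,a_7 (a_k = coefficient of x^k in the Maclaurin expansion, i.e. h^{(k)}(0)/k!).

f: a_k = 0, 9, -27/2, 27, -243/4, 729/5, -729/2, 6561/7, …
h₀=f(r): pull back L_f along r ⇒ L₀.
Derive L from L₀ (diff closure).
L = (-1 + 12·x + 24·x^2) + (1 + 7·x + 18·x^2 + 24·x^3)·Dx  (order 1).
h: a_k = 9, 9, -81, 189, -81, -891, 3159, -4131, …
ICs: h(0) = 9.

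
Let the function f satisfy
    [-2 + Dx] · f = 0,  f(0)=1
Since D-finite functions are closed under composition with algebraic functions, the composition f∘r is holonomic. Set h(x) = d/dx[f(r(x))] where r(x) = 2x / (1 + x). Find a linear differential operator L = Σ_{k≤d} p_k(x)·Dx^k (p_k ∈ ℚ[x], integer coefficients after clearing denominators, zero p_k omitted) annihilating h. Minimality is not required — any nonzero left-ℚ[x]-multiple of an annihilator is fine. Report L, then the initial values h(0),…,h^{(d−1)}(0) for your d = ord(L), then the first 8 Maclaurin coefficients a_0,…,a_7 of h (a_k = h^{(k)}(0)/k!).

L = (2 - 2·x) + (-1 - 2·x - x^2)·Dx  (order 1).
h: a_k = 4, 8, -4, -16/3, 28/3, -88/15, -68/45, 2528/315, …
ICs: h(0) = 4.

f: a_k = 1, 2, 2, 4/3, 2/3, 4/15, 4/45, 8/315, …
h₀=f(r): pull back L_f along r ⇒ L₀.
h=h₀': d/dx-closure on L₀ ⇒ L.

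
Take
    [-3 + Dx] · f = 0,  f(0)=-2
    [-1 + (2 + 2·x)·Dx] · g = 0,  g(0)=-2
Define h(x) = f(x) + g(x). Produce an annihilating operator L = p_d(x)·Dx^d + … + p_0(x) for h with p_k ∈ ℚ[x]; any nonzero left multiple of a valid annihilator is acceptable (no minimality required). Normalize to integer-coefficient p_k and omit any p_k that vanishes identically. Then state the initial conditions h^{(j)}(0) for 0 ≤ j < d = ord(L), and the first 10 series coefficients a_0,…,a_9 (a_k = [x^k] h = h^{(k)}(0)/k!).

L = (21 + 18·x) + (-37 - 72·x - 36·x^2)·Dx + (10 + 22·x + 12·x^2)·Dx^2  (order 2).
h: a_k = -4, -7, -35/4, -73/8, -427/64, -2627/640, -5079/2560, -32259/35840, -171609/573440, -149441/1146880, …
ICs: h(0) = -4, h′(0) = -7.

f: a_k = -2, -6, -9, -9, -27/4, -81/20, -81/40, -243/280, -729/2240, -243/2240, …
g: a_k = -2, -1, 1/4, -1/8, 5/64, -7/128, 21/512, -33/1024, 429/16384, -715/32768, …
Weyl lclm of L_f,L_g ⇒ L₀ (ord ≤ 2).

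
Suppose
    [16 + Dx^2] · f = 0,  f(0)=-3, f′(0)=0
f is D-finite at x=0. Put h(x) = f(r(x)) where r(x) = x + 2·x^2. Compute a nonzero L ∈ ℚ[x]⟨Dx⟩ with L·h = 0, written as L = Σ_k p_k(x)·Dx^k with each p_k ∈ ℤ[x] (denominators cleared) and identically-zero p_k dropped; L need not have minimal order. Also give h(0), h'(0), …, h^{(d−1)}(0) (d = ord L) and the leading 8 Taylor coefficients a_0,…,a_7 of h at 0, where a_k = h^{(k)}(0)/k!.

L = (16 + 192·x + 768·x^2 + 1024·x^3) - 4·Dx + (1 + 4·x)·Dx^2  (order 2).
h: a_k = -3, 0, 24, 96, 64, -256, -11264/15, -4096/5, …
ICs: h(0) = -3, h′(0) = 0.

f: a_k = -3, 0, 24, 0, -32, 0, 256/15, 0, …
Substitute x→r, Dx→(1/r')Dx; clear ⇒ L₀.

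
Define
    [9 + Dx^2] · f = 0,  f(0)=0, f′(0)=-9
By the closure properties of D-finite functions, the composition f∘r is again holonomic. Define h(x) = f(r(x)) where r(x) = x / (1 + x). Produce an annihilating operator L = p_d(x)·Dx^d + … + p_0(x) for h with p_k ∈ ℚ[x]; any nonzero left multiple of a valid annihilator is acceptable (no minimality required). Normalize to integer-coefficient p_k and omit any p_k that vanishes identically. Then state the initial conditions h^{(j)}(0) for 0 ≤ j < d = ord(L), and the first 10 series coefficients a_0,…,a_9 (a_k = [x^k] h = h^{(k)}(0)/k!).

L = 9 + (2 + 6·x + 6·x^2 + 2·x^3)·Dx + (1 + 4·x + 6·x^2 + 4·x^3 + x^4)·Dx^2  (order 2).
h: a_k = 0, -9, 9, 9/2, -63/2, 2637/40, -765/8, 58059/560, -5679/80, -89433/4480, …
ICs: h(0) = 0, h′(0) = -9.

f: a_k = 0, -9, 0, 27/2, 0, -243/40, 0, 729/560, 0, -729/4480, …
h₀=f(r): pull back L_f along r ⇒ L₀.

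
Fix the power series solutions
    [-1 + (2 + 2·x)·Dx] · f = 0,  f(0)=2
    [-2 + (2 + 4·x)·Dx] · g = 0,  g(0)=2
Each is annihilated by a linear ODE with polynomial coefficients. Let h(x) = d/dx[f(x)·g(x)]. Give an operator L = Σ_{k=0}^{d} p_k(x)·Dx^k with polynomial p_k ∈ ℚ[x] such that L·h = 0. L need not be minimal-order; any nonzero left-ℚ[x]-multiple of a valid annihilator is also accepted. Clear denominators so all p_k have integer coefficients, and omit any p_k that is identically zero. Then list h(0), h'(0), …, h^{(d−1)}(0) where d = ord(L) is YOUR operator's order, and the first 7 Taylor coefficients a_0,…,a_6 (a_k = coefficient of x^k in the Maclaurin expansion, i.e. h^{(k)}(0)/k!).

f: a_k = 2, 1, -1/4, 1/8, -5/64, 7/128, -21/512, …
g: a_k = 2, 2, -1, 1, -5/4, 7/4, -21/8, …
Sym-product of L_f,L_g gives L₀ (≤ ord 1).
h=h₀': d/dx-closure on L₀ ⇒ L.
L = -1 + (-6 - 26·x - 36·x^2 - 16·x^3)·Dx  (order 1).
h: a_k = 6, -1, 9/4, -37/8, 585/64, -2271/128, 17493/512, …
ICs: h(0) = 6.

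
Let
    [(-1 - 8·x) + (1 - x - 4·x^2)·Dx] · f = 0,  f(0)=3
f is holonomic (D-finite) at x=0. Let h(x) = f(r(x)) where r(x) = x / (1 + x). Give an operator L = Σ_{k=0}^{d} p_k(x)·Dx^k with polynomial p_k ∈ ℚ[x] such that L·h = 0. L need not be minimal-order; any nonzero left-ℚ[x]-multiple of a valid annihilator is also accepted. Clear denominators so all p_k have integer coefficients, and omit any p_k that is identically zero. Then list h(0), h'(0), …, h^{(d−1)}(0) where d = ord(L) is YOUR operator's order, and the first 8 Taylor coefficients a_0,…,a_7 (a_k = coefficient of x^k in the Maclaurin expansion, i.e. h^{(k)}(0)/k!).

f: a_k = 3, 3, 15, 27, 87, 195, 543, 1323, …
Change of var in L_f (x↦r) gives L₀.
L = (1 + 9·x) + (-1 - 2·x + 3·x^2 + 4·x^3)·Dx  (order 1).
h: a_k = 3, 3, 12, 0, 48, -48, 240, -432, …
ICs: h(0) = 3.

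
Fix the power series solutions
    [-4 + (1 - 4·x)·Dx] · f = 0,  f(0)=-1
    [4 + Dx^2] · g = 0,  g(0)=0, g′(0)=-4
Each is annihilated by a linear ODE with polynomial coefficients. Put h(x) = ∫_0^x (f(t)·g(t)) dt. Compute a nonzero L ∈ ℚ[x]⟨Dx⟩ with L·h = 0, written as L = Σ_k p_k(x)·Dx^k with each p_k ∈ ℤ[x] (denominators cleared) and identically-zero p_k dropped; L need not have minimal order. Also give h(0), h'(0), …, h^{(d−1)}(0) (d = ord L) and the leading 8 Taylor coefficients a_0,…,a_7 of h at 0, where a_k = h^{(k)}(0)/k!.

f: a_k = -1, -4, -16, -64, -256, -1024, -4096, -16384, …
g: a_k = 0, -4, 0, 8/3, 0, -8/15, 0, 16/315, …
L₀ := L_f ⊗_s L_g (sym. prod.), ord ≤ 2.
Integrate: L := L₀·Dx.
L = (-4 + 16·x)·Dx + 8·Dx^2 + (-1 + 4·x)·Dx^3  (order 3).
h: a_k = 0, 0, 2, 16/3, 46/3, 736/15, 7364/45, 8416/15, …
ICs: h(0) = 0, h′(0) = 0, h′′(0) = 4.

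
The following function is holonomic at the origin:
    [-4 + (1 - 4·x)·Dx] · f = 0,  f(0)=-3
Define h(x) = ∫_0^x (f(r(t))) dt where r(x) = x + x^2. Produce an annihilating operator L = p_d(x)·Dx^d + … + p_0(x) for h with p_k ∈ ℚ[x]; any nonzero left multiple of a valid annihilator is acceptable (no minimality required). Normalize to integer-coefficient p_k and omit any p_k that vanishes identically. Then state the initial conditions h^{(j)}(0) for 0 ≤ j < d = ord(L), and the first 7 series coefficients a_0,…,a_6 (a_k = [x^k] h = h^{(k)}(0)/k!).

f: a_k = -3, -12, -48, -192, -768, -3072, -12288, …
Change of var in L_f (x↦r) gives L₀.
h=∫₀ˣh₀: take L = L₀·Dx.
L = (4 + 8·x)·Dx + (-1 + 4·x + 4·x^2)·Dx^2  (order 2).
h: a_k = 0, -3, -6, -20, -72, -1392/5, -1120, …
ICs: h(0) = 0, h′(0) = -3.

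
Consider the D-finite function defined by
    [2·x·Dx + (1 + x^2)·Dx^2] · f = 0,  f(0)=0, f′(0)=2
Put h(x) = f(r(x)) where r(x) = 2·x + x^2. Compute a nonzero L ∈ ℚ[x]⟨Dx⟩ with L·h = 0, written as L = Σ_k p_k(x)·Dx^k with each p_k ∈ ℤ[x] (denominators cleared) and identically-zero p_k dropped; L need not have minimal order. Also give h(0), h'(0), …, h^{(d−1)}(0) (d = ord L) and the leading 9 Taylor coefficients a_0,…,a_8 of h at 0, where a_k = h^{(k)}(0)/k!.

f: a_k = 0, 2, 0, -2/3, 0, 2/5, 0, -2/7, 0, …
Substitute x→r, Dx→(1/r')Dx; clear ⇒ L₀.
L = (-1 + 8·x + 16·x^2 + 12·x^3 + 3·x^4)·Dx + (1 + x + 4·x^2 + 8·x^3 + 5·x^4 + x^5)·Dx^2  (order 2).
h: a_k = 0, 4, 2, -16/3, -8, 44/5, 94/3, -32/7, -112, …
ICs: h(0) = 0, h′(0) = 4.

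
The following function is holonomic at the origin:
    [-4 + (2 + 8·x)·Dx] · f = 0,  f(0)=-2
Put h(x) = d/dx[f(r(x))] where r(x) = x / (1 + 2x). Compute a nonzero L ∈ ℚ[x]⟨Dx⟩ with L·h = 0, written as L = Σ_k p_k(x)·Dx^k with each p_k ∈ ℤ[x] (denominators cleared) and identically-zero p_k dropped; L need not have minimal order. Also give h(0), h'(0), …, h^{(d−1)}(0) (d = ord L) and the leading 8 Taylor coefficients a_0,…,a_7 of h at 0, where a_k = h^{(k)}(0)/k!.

L = (-6 - 24·x) + (-1 - 8·x - 12·x^2)·Dx  (order 1).
h: a_k = -4, 24, -120, 592, -3000, 15696, -84336, 462240, …
ICs: h(0) = -4.

f: a_k = -2, -4, 4, -8, 20, -56, 168, -528, …
Change of var in L_f (x↦r) gives L₀.
h=h₀': d/dx-closure on L₀ ⇒ L.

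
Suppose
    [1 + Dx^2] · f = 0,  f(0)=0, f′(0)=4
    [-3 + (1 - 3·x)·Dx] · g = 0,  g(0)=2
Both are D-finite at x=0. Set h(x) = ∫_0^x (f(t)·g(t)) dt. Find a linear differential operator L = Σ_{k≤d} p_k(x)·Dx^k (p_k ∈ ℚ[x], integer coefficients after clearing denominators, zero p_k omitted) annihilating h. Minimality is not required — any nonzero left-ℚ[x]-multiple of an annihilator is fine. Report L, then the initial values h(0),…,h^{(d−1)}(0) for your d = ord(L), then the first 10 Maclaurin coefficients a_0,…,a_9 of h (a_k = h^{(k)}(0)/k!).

L = (-1 + 3·x)·Dx + 6·Dx^2 + (-1 + 3·x)·Dx^3  (order 3).
h: a_k = 0, 0, 4, 8, 53/3, 212/5, 9541/90, 1363/5, 3606497/5040, 3606497/1890, …
ICs: h(0) = 0, h′(0) = 0, h′′(0) = 8.

f: a_k = 0, 4, 0, -2/3, 0, 1/30, 0, -1/1260, 0, 1/90720, …
g: a_k = 2, 6, 18, 54, 162, 486, 1458, 4374, 13122, 39366, …
L₀ := L_f ⊗_s L_g (sym. prod.), ord ≤ 2.
Integrate: L := L₀·Dx.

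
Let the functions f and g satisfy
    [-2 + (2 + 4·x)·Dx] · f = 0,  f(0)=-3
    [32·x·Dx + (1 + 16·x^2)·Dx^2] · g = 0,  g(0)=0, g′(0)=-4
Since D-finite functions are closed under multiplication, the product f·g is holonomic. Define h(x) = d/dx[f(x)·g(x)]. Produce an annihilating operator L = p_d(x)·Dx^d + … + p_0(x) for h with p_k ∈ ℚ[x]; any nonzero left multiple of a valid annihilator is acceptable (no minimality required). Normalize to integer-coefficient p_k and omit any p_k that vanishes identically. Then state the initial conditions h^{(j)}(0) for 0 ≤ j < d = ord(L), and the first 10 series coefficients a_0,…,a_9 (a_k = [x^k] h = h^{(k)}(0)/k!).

L = (29 + 320·x - 1120·x^2 - 3072·x^3 - 768·x^4) + (38 + 300·x - 576·x^2 - 6656·x^3 - 10752·x^4 - 3072·x^5)·Dx + (3 - 20·x - 84·x^2 - 512·x^3 - 2176·x^4 - 3072·x^5 - 1024·x^6)·Dx^2  (order 2).
h: a_k = 12, 24, -210, -232, 6389/2, 17787/5, -1022653/20, -1888814/35, 182552775/224, 283392841/336, …
ICs: h(0) = 12, h′(0) = 24.

f: a_k = -3, -3, 3/2, -3/2, 15/8, -21/8, 63/16, -99/16, 1287/128, -2145/128, …
g: a_k = 0, -4, 0, 64/3, 0, -1024/5, 0, 16384/7, 0, -262144/9, …
Product ⇒ symmetric product L₀, ord ≤ 2.
h₀' ⇒ L via d/dx closure of L₀.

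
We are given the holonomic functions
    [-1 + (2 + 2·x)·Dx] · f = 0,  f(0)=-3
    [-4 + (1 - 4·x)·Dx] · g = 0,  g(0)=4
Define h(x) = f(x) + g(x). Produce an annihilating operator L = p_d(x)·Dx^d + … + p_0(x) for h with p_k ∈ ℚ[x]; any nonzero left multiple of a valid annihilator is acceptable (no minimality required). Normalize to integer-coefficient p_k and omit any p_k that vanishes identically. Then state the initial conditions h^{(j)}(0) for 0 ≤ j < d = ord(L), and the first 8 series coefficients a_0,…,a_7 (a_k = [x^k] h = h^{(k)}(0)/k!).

L = (68 + 48·x) + (-129 - 248·x - 144·x^2)·Dx + (14 - 18·x - 128·x^2 - 96·x^3)·Dx^2  (order 2).
h: a_k = 1, 29/2, 515/8, 4093/16, 131087/128, 1048555/256, 16777279/1024, 134217629/2048, …
ICs: h(0) = 1, h′(0) = 29/2.

f: a_k = -3, -3/2, 3/8, -3/16, 15/128, -21/256, 63/1024, -99/2048, …
g: a_k = 4, 16, 64, 256, 1024, 4096, 16384, 65536, …
Weyl lclm of L_f,L_g ⇒ L₀ (ord ≤ 2).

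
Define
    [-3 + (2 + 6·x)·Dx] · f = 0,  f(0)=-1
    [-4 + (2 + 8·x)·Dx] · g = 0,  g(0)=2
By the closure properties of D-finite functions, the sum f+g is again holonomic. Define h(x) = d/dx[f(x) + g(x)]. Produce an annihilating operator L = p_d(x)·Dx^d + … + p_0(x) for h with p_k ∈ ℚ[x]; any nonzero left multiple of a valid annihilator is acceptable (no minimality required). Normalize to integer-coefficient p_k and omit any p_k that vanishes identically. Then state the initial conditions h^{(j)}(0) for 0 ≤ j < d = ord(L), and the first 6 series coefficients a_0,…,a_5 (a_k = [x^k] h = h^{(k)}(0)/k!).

L = -18 + (-21 - 72·x)·Dx + (-2 - 14·x - 24·x^2)·Dx^2  (order 2).
h: a_k = 5/2, -23/4, 303/16, -2155/32, 63175/256, -470169/512, …
ICs: h(0) = 5/2, h′(0) = -23/4.

f: a_k = -1, -3/2, 9/8, -27/16, 405/128, -1701/256, …
g: a_k = 2, 4, -4, 8, -20, 56, …
Sum ⇒ L₀ = lclm(L_f,L_g) in ℚ(x)⟨Dx⟩.
h₀' ⇒ L via d/dx closure of L₀.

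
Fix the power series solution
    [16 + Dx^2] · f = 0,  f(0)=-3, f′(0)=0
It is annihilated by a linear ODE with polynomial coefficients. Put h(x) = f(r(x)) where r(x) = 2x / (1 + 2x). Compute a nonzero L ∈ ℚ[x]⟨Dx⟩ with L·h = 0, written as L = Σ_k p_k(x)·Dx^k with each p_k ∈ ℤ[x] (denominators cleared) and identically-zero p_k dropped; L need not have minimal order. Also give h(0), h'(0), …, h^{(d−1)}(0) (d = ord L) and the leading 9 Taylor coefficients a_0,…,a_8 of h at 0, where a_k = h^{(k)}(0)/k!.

L = 64 + (4 + 24·x + 48·x^2 + 32·x^3)·Dx + (1 + 8·x + 24·x^2 + 32·x^3 + 16·x^4)·Dx^2  (order 2).
h: a_k = -3, 0, 96, -384, 640, 1024, -175616/15, 251904/5, -3217408/21, …
ICs: h(0) = -3, h′(0) = 0.

f: a_k = -3, 0, 24, 0, -32, 0, 256/15, 0, -512/105, …
h₀=f(r): pull back L_f along r ⇒ L₀.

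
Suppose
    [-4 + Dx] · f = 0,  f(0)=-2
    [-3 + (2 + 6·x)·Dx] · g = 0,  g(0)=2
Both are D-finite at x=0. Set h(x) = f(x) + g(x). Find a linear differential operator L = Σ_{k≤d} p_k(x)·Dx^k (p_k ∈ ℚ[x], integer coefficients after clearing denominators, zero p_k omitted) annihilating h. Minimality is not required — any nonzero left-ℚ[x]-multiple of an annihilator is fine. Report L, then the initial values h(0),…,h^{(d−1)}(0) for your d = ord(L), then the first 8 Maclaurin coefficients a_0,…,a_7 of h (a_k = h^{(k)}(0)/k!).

L = (132 + 288·x) + (-73 - 384·x - 576·x^2)·Dx + (10 + 78·x + 144·x^2)·Dx^2  (order 2).
h: a_k = 0, -5, -73/4, -431/24, -5311/192, -7253/1920, -951049/23040, 20636713/322560, …
ICs: h(0) = 0, h′(0) = -5.

f: a_k = -2, -8, -16, -64/3, -64/3, -256/15, -512/45, -2048/315, …
g: a_k = 2, 3, -9/4, 27/8, -405/64, 1701/128, -15309/512, 72171/1024, …
Sum ⇒ L₀ = lclm(L_f,L_g) in ℚ(x)⟨Dx⟩.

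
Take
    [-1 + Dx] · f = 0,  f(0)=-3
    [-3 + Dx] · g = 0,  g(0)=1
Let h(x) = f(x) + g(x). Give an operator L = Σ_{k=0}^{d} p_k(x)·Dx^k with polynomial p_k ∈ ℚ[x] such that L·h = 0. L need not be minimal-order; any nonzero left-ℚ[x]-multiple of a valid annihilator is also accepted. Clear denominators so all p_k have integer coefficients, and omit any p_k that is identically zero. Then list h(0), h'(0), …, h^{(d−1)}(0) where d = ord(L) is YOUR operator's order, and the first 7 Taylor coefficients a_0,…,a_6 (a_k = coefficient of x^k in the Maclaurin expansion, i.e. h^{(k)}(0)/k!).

f: a_k = -3, -3, -3/2, -1/2, -1/8, -1/40, -1/240, …
g: a_k = 1, 3, 9/2, 9/2, 27/8, 81/40, 81/80, …
L₀ := lclm(L_f,L_g); ord L₀ ≤ 1+1.
L = 3 - 4·Dx + Dx^2  (order 2).
h: a_k = -2, 0, 3, 4, 13/4, 2, 121/120, …
ICs: h(0) = -2, h′(0) = 0.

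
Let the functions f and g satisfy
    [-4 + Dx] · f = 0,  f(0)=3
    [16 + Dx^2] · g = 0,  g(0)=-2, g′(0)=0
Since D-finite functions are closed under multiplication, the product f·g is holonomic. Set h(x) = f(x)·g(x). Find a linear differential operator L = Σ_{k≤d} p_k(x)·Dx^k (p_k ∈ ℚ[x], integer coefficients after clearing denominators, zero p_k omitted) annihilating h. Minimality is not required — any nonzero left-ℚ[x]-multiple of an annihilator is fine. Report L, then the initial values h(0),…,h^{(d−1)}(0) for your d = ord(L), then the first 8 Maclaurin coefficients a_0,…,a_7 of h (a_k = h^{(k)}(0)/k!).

L = 32 - 8·Dx + Dx^2  (order 2).
h: a_k = -6, -24, 0, 128, 256, 1024/5, 0, -16384/105, …
ICs: h(0) = -6, h′(0) = -24.

f: a_k = 3, 12, 24, 32, 32, 128/5, 256/15, 1024/105, …
g: a_k = -2, 0, 16, 0, -64/3, 0, 512/45, 0, …
Sym-product of L_f,L_g gives L₀ (≤ ord 2).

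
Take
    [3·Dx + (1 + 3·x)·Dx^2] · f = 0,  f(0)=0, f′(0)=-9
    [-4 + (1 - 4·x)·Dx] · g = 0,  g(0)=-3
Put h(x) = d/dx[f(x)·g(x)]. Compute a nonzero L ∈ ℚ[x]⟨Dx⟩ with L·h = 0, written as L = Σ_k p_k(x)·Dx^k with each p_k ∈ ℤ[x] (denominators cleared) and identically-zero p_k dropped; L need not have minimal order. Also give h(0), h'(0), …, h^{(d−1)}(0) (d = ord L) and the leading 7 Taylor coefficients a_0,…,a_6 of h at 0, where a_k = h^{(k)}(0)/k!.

L = 48 + (6 + 60·x)·Dx + (-1 + x + 12·x^2)·Dx^2  (order 2).
h: a_k = 27, 135, 1053, 4887, 26622, 606123/5, 2926989/5, …
ICs: h(0) = 27, h′(0) = 135.

f: a_k = 0, -9, 27/2, -27, 243/4, -729/5, 729/2, …
g: a_k = -3, -12, -48, -192, -768, -3072, -12288, …
Sym-product of L_f,L_g gives L₀ (≤ ord 2).
Differentiate: ansatz ord ≤ ord L₀ ⇒ L.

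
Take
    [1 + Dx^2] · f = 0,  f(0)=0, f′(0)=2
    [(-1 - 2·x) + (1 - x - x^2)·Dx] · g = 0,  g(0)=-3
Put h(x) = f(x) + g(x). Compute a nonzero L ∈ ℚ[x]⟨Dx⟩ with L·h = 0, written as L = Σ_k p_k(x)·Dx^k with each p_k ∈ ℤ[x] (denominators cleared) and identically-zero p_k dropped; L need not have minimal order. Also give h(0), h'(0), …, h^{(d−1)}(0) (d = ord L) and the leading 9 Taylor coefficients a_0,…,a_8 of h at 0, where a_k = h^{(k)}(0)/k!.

f: a_k = 0, 2, 0, -1/3, 0, 1/60, 0, -1/2520, 0, …
g: a_k = -3, -3, -6, -9, -15, -24, -39, -63, -102, …
h₀=f+g: left-lcm gives L₀, ord ≤ 3.
L = (-19 - 48·x - 31·x^2 - 24·x^3 - 5·x^4 - 2·x^5) + (5 - x - 4·x^2 - 7·x^3 - 6·x^4 - 3·x^5 - x^6)·Dx + (-19 - 48·x - 31·x^2 - 24·x^3 - 5·x^4 - 2·x^5)·Dx^2 + (5 - x - 4·x^2 - 7·x^3 - 6·x^4 - 3·x^5 - x^6)·Dx^3  (order 3).
h: a_k = -3, -1, -6, -28/3, -15, -1439/60, -39, -158761/2520, -102, …
ICs: h(0) = -3, h′(0) = -1, h′′(0) = -12.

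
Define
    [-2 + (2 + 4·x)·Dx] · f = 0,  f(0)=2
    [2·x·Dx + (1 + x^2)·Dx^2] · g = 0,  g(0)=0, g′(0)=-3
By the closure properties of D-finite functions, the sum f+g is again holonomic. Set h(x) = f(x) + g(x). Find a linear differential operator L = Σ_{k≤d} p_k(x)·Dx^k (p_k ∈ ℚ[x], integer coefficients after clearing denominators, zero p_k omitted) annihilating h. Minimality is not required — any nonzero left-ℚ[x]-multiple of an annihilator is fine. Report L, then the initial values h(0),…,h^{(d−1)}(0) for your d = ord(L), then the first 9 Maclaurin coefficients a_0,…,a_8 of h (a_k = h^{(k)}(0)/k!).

f: a_k = 2, 2, -1, 1, -5/4, 7/4, -21/8, 33/8, -429/64, …
g: a_k = 0, -3, 0, 1, 0, -3/5, 0, 3/7, 0, …
h₀=f+g: left-lcm gives L₀, ord ≤ 3.
L = (-2 - 10·x + 6·x^2 + 6·x^3)·Dx + (-5 - 8·x - 8·x^2 + 24·x^3 + 21·x^4)·Dx^2 + (-1 + 6·x^2 + 6·x^3 + 7·x^4 + 6·x^5)·Dx^3  (order 3).
h: a_k = 2, -1, -1, 2, -5/4, 23/20, -21/8, 255/56, -429/64, …
ICs: h(0) = 2, h′(0) = -1, h′′(0) = -2.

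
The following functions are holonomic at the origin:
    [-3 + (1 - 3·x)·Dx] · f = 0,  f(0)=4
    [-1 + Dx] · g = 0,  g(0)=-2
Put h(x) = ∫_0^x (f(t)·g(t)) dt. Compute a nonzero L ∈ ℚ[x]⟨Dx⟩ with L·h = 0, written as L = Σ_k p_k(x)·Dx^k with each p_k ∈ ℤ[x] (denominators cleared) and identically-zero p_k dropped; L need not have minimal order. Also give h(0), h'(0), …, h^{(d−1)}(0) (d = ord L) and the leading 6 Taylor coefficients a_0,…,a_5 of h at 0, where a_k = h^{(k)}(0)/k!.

f: a_k = 4, 12, 36, 108, 324, 972, …
g: a_k = -2, -2, -1, -1/3, -1/12, -1/60, …
Product ⇒ symmetric product L₀, ord ≤ 1.
∫: right-multiply L₀ by Dx.
L = (4 - 3·x)·Dx + (-1 + 3·x)·Dx^2  (order 2).
h: a_k = 0, -8, -16, -100/3, -226/3, -2713/15, …
ICs: h(0) = 0, h′(0) = -8.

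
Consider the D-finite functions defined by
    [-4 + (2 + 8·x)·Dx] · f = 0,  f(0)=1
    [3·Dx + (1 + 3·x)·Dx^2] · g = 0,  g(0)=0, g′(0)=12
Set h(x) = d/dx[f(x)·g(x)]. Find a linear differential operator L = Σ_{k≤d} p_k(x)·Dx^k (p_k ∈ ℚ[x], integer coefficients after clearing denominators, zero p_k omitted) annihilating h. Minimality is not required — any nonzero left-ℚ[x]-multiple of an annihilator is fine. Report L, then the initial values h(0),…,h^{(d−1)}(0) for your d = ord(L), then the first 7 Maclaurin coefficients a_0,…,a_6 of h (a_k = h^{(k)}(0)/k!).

L = (4 + 24·x + 24·x^2) + (8 + 74·x + 216·x^2 + 192·x^3)·Dx + (1 + 13·x + 62·x^2 + 128·x^3 + 96·x^4)·Dx^2  (order 2).
h: a_k = 12, 12, -72, 300, -1158, 21744/5, -80748/5, …
ICs: h(0) = 12, h′(0) = 12.

f: a_k = 1, 2, -2, 4, -10, 28, -84, …
g: a_k = 0, 12, -18, 36, -81, 972/5, -486, …
Product ⇒ symmetric product L₀, ord ≤ 2.
Differentiate: ansatz ord ≤ ord L₀ ⇒ L.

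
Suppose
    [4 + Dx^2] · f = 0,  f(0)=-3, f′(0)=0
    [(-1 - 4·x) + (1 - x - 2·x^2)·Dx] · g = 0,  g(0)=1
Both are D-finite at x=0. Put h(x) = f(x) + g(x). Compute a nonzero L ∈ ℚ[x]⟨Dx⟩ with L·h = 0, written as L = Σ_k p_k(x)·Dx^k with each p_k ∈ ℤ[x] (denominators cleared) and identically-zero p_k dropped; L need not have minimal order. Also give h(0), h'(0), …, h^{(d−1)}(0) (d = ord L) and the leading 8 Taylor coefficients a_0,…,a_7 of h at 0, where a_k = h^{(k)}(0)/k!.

L = (-68 - 304·x - 200·x^2 - 320·x^3 - 160·x^4 - 128·x^5) + (20 - 12·x - 24·x^2 - 8·x^3 - 48·x^4 - 96·x^5 - 64·x^6)·Dx + (-17 - 76·x - 50·x^2 - 80·x^3 - 40·x^4 - 32·x^5)·Dx^2 + (5 - 3·x - 6·x^2 - 2·x^3 - 12·x^4 - 24·x^5 - 16·x^6)·Dx^3  (order 3).
h: a_k = -2, 1, 9, 5, 9, 21, 649/15, 85, …
ICs: h(0) = -2, h′(0) = 1, h′′(0) = 18.

f: a_k = -3, 0, 6, 0, -2, 0, 4/15, 0, …
g: a_k = 1, 1, 3, 5, 11, 21, 43, 85, …
L₀ := lclm(L_f,L_g); ord L₀ ≤ 2+1.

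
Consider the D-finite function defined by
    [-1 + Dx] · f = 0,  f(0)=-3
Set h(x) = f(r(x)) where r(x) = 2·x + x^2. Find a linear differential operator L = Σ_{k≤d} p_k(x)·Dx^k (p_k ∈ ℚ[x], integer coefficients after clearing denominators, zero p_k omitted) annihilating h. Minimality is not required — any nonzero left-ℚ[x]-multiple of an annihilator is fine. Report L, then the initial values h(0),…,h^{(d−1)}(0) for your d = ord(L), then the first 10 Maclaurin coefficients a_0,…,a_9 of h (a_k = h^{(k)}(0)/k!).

L = (-2 - 2·x) + Dx  (order 1).
h: a_k = -3, -6, -9, -10, -19/2, -39/5, -173/30, -407/105, -135/56, -5281/3780, …
ICs: h(0) = -3.

f: a_k = -3, -3, -3/2, -1/2, -1/8, -1/40, -1/240, -1/1680, -1/13440, -1/120960, …
L₀ from L_f via x↦r, Dx↦r'^{-1}Dx.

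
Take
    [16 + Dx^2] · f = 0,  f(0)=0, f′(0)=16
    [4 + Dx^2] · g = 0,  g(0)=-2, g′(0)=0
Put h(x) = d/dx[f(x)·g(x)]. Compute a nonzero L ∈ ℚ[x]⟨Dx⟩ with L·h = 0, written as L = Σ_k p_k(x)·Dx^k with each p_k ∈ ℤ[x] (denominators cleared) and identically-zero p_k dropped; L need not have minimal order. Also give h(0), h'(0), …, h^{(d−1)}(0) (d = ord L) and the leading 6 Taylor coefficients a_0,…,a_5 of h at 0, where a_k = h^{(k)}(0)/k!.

f: a_k = 0, 16, 0, -128/3, 0, 512/15, …
g: a_k = -2, 0, 4, 0, -4/3, 0, …
L₀ := L_f ⊗_s L_g (sym. prod.), ord ≤ 4.
h=h₀': d/dx-closure on L₀ ⇒ L.
L = 144 + 40·Dx^2 + Dx^4  (order 4).
h: a_k = -32, 0, 448, 0, -3904/3, 0, …
ICs: h(0) = -32, h′(0) = 0, h′′(0) = 896, h′′′(0) = 0.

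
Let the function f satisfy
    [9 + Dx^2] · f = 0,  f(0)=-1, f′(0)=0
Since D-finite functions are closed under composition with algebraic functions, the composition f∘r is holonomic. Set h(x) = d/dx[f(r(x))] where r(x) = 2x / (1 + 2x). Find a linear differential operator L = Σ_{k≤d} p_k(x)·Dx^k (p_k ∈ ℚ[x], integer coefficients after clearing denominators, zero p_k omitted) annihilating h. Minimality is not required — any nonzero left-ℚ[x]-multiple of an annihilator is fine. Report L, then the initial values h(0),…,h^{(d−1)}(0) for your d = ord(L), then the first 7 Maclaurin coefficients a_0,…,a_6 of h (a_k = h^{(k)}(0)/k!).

f: a_k = -1, 0, 9/2, 0, -27/8, 0, 81/80, …
f∘r: x↦r, Dx↦Dx/r' in L_f ⇒ L₀.
h=h₀': d/dx-closure on L₀ ⇒ L.
L = (60 + 96·x + 96·x^2) + (12 + 72·x + 144·x^2 + 96·x^3)·Dx + (1 + 8·x + 24·x^2 + 32·x^3 + 16·x^4)·Dx^2  (order 2).
h: a_k = 0, 36, -216, 648, -720, -19656/5, 154224/5, …
ICs: h(0) = 0, h′(0) = 36.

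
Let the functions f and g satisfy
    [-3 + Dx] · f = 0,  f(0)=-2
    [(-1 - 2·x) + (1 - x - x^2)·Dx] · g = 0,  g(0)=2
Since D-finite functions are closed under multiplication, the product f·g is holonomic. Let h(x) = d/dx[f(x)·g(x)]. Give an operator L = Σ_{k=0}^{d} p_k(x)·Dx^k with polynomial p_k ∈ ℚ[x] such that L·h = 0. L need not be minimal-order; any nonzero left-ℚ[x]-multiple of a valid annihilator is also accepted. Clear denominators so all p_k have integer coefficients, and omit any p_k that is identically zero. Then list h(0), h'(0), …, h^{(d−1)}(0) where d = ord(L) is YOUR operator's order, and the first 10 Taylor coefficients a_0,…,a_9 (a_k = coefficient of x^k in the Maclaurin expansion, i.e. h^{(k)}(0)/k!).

f: a_k = -2, -6, -9, -9, -27/4, -81/20, -81/40, -243/280, -729/2240, -243/2240, …
g: a_k = 2, 2, 4, 6, 10, 16, 26, 42, 68, 110, …
h₀=f·g: eliminate ⇒ L₀, order ≤ 1·1.
Derive L from L₀ (diff closure).
L = (19 - 6·x - 21·x^2 + 6·x^3 + 9·x^4) + (-4 + 5·x + 6·x^2 - 4·x^3 - 3·x^4)·Dx  (order 1).
h: a_k = -16, -76, -216, -494, -1018, -19869/10, -18777/5, -972481/140, -3540573/280, -25461419/1120, …
ICs: h(0) = -16.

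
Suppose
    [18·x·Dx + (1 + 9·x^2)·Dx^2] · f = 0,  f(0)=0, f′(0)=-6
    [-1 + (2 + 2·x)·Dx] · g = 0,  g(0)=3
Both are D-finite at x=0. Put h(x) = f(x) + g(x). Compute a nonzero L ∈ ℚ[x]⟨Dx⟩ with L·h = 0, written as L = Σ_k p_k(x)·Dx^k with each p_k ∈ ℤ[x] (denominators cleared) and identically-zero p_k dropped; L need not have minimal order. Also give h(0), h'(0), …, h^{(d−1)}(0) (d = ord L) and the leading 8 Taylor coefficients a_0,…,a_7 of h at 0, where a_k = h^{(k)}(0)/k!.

f: a_k = 0, -6, 0, 18, 0, -486/5, 0, 4374/7, …
g: a_k = 3, 3/2, -3/8, 3/16, -15/128, 21/256, -63/1024, 99/2048, …
h₀=f+g: left-lcm gives L₀, ord ≤ 3.
L = (-36 - 90·x + 972·x^2 + 486·x^3)·Dx + (-75 - 144·x + 1818·x^2 + 3888·x^3 + 1701·x^4)·Dx^2 + (-2 + 70·x + 108·x^2 + 684·x^3 + 1134·x^4 + 486·x^5)·Dx^3  (order 3).
h: a_k = 3, -9/2, -3/8, 291/16, -15/128, -124311/1280, -63/1024, 8958645/14336, …
ICs: h(0) = 3, h′(0) = -9/2, h′′(0) = -3/4.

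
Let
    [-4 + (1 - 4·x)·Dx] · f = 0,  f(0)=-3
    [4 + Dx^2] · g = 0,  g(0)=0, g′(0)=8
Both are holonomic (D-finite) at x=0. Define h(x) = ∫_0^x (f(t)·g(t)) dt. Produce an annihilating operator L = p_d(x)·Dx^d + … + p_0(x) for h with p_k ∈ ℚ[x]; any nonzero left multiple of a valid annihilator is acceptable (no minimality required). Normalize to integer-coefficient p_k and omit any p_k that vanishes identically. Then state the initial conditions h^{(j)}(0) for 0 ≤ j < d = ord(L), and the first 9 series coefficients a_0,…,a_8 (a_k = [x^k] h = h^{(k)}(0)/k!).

L = (-4 + 16·x)·Dx + 8·Dx^2 + (-1 + 4·x)·Dx^3  (order 3).
h: a_k = 0, 0, -12, -32, -92, -1472/5, -14728/15, -16832/5, -1237148/105, …
ICs: h(0) = 0, h′(0) = 0, h′′(0) = -24.

f: a_k = -3, -12, -48, -192, -768, -3072, -12288, -49152, -196608, …
g: a_k = 0, 8, 0, -16/3, 0, 16/15, 0, -32/315, 0, …
h₀=f·g: eliminate ⇒ L₀, order ≤ 1·2.
h=∫₀ˣh₀: take L = L₀·Dx.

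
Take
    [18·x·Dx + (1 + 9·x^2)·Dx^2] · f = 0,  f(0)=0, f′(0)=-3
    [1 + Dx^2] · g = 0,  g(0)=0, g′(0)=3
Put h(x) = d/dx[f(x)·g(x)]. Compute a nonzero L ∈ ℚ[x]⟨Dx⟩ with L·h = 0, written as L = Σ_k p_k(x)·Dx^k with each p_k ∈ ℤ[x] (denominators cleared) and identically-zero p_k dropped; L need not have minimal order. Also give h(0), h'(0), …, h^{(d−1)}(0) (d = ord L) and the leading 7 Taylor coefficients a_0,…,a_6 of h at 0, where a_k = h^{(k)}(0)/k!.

L = (38998 + 738774·x^2 + 15162957·x^4 + 3032640·x^6 - 78732·x^8 - 1771470·x^10 + 531441·x^12) + (20772·x + 1033884·x^3 + 7902360·x^5 + 2624400·x^7 + 1180980·x^9 + 2125764·x^11)·Dx + (39368 + 755028·x^2 + 15369750·x^4 + 3887028·x^6 + 314928·x^8 - 1417176·x^10 + 1062882·x^12)·Dx^2 + (20772·x + 1033884·x^3 + 7902360·x^5 + 2624400·x^7 + 1180980·x^9 + 2125764·x^11)·Dx^3 + (370 + 16254·x^2 + 206793·x^4 + 854388·x^6 + 393660·x^8 + 354294·x^10 + 531441·x^12)·Dx^4  (order 4).
h: a_k = 0, -18, 0, 114, 0, -3609/4, 0, …
ICs: h(0) = 0, h′(0) = -18, h′′(0) = 0, h′′′(0) = 684.

f: a_k = 0, -3, 0, 9, 0, -243/5, 0, …
g: a_k = 0, 3, 0, -1/2, 0, 1/40, 0, …
L₀ := L_f ⊗_s L_g (sym. prod.), ord ≤ 4.
h=h₀': d/dx-closure on L₀ ⇒ L.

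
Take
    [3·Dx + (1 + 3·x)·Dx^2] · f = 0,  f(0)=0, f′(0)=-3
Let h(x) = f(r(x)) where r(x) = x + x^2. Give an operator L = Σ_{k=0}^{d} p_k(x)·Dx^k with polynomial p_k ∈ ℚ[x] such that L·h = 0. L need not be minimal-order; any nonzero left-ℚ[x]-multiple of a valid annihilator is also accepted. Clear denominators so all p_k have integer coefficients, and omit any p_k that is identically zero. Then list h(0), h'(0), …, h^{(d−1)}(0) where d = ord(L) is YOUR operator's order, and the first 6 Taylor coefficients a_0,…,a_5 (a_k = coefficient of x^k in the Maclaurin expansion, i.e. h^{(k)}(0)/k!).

L = (1 + 6·x + 6·x^2)·Dx + (1 + 5·x + 9·x^2 + 6·x^3)·Dx^2  (order 2).
h: a_k = 0, -3, 3/2, 0, -9/4, 27/5, …
ICs: h(0) = 0, h′(0) = -3.

f: a_k = 0, -3, 9/2, -9, 81/4, -243/5, …
L₀ from L_f via x↦r, Dx↦r'^{-1}Dx.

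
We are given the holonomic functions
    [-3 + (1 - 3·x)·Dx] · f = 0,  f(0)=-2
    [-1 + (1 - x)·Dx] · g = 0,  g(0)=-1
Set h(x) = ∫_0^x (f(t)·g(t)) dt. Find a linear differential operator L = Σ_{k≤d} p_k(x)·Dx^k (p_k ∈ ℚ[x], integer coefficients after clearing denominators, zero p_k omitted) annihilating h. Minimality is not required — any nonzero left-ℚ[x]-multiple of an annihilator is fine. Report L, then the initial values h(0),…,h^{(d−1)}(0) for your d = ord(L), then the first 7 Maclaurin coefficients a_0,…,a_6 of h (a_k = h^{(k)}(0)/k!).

L = (-4 + 6·x)·Dx + (1 - 4·x + 3·x^2)·Dx^2  (order 2).
h: a_k = 0, 2, 4, 26/3, 20, 242/5, 364/3, …
ICs: h(0) = 0, h′(0) = 2.

f: a_k = -2, -6, -18, -54, -162, -486, -1458, …
g: a_k = -1, -1, -1, -1, -1, -1, -1, …
Sym-product of L_f,L_g gives L₀ (≤ ord 1).
h=∫h₀ ⇒ L = L₀·Dx.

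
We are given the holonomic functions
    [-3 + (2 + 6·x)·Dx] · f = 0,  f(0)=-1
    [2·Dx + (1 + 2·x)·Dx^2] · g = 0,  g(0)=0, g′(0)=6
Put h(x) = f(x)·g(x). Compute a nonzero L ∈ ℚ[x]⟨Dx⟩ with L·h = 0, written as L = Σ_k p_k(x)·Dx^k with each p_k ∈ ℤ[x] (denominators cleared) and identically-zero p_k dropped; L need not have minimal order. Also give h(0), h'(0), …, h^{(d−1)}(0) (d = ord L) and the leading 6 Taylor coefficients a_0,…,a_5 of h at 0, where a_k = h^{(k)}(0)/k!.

L = (15 + 18·x) + (-4 - 12·x)·Dx + (4 + 32·x + 84·x^2 + 72·x^3)·Dx^2  (order 2).
h: a_k = 0, -6, -3, 31/4, -135/8, 11811/320, …
ICs: h(0) = 0, h′(0) = -6.

f: a_k = -1, -3/2, 9/8, -27/16, 405/128, -1701/256, …
g: a_k = 0, 6, -6, 8, -12, 96/5, …
Sym-product of L_f,L_g gives L₀ (≤ ord 2).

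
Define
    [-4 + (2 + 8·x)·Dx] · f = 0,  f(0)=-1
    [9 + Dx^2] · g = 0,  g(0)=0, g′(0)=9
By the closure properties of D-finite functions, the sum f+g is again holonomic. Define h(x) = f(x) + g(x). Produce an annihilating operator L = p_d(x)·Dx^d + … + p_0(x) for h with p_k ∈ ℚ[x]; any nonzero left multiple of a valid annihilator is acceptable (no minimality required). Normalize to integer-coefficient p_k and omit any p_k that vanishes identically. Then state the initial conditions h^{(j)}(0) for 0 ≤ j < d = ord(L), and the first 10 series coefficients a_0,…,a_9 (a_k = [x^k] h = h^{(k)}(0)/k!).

f: a_k = -1, -2, 2, -4, 10, -28, 84, -264, 858, -2860, …
g: a_k = 0, 9, 0, -27/2, 0, 243/40, 0, -729/560, 0, 729/4480, …
h₀=f+g: left-lcm gives L₀, ord ≤ 3.
L = (-378 - 1296·x - 2592·x^2) + (45 + 828·x + 3888·x^2 + 5184·x^3)·Dx + (-42 - 144·x - 288·x^2)·Dx^2 + (5 + 92·x + 432·x^2 + 576·x^3)·Dx^3  (order 3).
h: a_k = -1, 7, 2, -35/2, 10, -877/40, 84, -148569/560, 858, -12812071/4480, …
ICs: h(0) = -1, h′(0) = 7, h′′(0) = 4.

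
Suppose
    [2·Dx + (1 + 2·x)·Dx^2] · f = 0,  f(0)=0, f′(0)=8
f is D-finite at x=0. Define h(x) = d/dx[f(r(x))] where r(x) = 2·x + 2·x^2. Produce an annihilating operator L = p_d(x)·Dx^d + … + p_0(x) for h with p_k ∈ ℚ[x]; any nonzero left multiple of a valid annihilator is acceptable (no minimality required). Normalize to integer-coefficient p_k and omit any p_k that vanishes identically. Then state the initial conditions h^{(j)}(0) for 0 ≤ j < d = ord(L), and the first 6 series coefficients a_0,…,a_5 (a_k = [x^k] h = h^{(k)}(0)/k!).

L = 2 + (1 + 2·x)·Dx  (order 1).
h: a_k = 16, -32, 64, -128, 256, -512, …
ICs: h(0) = 16.

f: a_k = 0, 8, -8, 32/3, -16, 128/5, …
Change of var in L_f (x↦r) gives L₀.
h=h₀': d/dx-closure on L₀ ⇒ L.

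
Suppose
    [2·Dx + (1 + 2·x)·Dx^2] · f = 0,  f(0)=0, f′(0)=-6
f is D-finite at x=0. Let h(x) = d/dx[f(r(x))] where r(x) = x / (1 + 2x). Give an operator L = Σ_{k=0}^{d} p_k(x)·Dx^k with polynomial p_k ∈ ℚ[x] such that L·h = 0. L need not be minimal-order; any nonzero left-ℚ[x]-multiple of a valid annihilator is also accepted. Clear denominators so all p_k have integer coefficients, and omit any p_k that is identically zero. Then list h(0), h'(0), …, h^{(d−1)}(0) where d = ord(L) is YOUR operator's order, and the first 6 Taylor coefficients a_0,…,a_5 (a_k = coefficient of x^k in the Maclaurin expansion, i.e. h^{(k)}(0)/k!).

f: a_k = 0, -6, 6, -8, 12, -96/5, …
Substitute x→r, Dx→(1/r')Dx; clear ⇒ L₀.
Differentiate: ansatz ord ≤ ord L₀ ⇒ L.
L = (6 + 16·x) + (1 + 6·x + 8·x^2)·Dx  (order 1).
h: a_k = -6, 36, -168, 720, -2976, 12096, …
ICs: h(0) = -6.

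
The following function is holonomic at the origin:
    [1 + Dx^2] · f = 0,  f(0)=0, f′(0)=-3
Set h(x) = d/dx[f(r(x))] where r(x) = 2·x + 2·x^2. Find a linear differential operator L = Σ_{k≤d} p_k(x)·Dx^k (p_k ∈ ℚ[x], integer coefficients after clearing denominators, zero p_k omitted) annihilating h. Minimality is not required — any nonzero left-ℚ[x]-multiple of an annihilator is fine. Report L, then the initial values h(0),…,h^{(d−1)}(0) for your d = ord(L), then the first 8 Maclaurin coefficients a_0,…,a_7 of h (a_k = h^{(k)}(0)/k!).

L = (16 + 32·x + 96·x^2 + 128·x^3 + 64·x^4) + (-6 - 12·x)·Dx + (1 + 4·x + 4·x^2)·Dx^2  (order 2).
h: a_k = -6, -12, 12, 48, 56, 0, -832/15, -896/15, …
ICs: h(0) = -6, h′(0) = -12.

f: a_k = 0, -3, 0, 1/2, 0, -1/40, 0, 1/1680, …
f∘r: x↦r, Dx↦Dx/r' in L_f ⇒ L₀.
h=h₀': d/dx-closure on L₀ ⇒ L.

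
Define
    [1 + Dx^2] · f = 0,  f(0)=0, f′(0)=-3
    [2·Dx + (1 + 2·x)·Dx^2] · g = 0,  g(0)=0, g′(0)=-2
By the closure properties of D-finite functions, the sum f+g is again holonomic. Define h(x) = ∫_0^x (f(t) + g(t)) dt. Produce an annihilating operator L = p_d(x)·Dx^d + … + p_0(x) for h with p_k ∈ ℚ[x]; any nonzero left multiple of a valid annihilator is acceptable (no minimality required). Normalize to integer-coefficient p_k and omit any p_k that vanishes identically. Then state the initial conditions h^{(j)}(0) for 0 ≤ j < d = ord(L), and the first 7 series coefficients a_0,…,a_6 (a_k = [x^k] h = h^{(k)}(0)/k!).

L = (50 + 8·x + 8·x^2)·Dx^2 + (9 + 22·x + 12·x^2 + 8·x^3)·Dx^3 + (50 + 8·x + 8·x^2)·Dx^4 + (9 + 22·x + 12·x^2 + 8·x^3)·Dx^5  (order 5).
h: a_k = 0, 0, -5/2, 2/3, -13/24, 4/5, -257/240, …
ICs: h(0) = 0, h′(0) = 0, h′′(0) = -5, h′′′(0) = 4, h′′′′(0) = -13.

f: a_k = 0, -3, 0, 1/2, 0, -1/40, 0, …
g: a_k = 0, -2, 2, -8/3, 4, -32/5, 32/3, …
h₀=f+g: left-lcm gives L₀, ord ≤ 4.
h=∫₀ˣh₀: take L = L₀·Dx.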